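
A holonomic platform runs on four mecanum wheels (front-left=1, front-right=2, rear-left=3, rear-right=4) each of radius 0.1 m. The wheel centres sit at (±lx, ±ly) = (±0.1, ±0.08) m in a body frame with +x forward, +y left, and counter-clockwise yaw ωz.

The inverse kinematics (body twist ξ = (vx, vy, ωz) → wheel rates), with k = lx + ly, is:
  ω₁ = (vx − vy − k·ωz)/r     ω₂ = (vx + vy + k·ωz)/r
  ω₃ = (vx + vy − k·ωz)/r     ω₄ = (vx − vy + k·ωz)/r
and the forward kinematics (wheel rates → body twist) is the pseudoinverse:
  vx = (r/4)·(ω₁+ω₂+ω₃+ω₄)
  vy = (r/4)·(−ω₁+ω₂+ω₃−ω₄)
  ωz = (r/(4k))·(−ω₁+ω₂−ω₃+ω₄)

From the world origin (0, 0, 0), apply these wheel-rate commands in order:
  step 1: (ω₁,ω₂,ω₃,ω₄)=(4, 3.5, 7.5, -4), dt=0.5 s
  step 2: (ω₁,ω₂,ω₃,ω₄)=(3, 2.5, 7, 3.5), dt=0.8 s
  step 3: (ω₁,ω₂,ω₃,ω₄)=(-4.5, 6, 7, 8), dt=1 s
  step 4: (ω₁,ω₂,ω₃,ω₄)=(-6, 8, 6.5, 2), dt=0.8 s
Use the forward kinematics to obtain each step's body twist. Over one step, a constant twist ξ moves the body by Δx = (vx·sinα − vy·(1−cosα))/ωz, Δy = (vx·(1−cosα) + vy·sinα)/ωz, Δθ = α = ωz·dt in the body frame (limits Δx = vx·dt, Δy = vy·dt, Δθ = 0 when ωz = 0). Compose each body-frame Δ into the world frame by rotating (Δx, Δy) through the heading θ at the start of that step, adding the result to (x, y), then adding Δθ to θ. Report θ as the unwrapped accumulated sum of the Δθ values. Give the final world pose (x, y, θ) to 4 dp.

step 1: ξ=(vx,vy,ωz)=(0.2750, 0.2750, -1.6667), dt=0.5 → body Δ=(0.1762, 0.0681, -0.8333) → world pose (0.1762, 0.0681, -0.8333)
step 2: ξ=(vx,vy,ωz)=(0.4000, 0.0750, -0.5556), dt=0.8 → body Δ=(0.3227, -0.0119, -0.4444) → world pose (0.3843, -0.1788, -1.2778)
step 3: ξ=(vx,vy,ωz)=(0.4125, 0.2375, 1.5972), dt=1.0 → body Δ=(0.1055, 0.4137, 1.5972) → world pose (0.8109, -0.1603, 0.3194)
step 4: ξ=(vx,vy,ωz)=(0.2625, 0.4625, 1.3194), dt=0.8 → body Δ=(-0.0047, 0.4059, 1.0556) → world pose (0.6790, 0.2236, 1.3750)

(0.6790, 0.2236, 1.3750)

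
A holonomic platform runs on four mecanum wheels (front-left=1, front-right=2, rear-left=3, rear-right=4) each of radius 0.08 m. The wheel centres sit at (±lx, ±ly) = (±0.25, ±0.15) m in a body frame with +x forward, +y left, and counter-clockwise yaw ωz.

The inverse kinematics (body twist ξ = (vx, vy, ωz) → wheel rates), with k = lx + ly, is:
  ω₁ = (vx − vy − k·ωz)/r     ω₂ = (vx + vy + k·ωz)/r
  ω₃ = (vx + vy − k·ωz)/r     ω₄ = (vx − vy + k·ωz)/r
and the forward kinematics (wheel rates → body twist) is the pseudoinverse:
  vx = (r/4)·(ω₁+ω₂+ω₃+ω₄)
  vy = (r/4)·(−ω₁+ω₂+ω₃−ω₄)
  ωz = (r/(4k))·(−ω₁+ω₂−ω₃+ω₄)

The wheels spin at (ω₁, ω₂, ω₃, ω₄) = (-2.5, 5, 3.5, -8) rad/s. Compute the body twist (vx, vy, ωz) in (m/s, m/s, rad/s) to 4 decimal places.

(-0.0400, 0.3800, -0.2000)

k = lx + ly = 0.25 + 0.15 = 0.4000
ω₁+ω₂+ω₃+ω₄ = -2.0000  →  vx = (0.08/4)·-2.0000 = -0.0400
−ω₁+ω₂+ω₃−ω₄ = 19.0000  →  vy = (0.08/4)·19.0000 = 0.3800
−ω₁+ω₂−ω₃+ω₄ = -4.0000  →  ωz = (0.08/1.6000)·-4.0000 = -0.2000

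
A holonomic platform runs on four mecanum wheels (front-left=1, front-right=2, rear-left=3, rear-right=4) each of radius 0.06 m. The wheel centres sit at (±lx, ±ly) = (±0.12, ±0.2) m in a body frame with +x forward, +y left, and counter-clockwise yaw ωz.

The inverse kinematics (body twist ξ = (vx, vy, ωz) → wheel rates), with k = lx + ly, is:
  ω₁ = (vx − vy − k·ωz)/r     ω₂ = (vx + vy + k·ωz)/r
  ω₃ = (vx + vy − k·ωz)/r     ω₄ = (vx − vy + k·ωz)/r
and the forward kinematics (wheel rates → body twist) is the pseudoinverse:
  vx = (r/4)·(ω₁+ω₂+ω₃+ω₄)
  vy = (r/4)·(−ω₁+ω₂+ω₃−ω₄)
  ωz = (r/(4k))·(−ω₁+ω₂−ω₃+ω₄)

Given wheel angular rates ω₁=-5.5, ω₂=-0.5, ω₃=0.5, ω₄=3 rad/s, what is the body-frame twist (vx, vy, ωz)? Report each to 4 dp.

(-0.0375, 0.0375, 0.3516)

k = lx + ly = 0.12 + 0.2 = 0.3200
ω₁+ω₂+ω₃+ω₄ = -2.5000  →  vx = (0.06/4)·-2.5000 = -0.0375
−ω₁+ω₂+ω₃−ω₄ = 2.5000  →  vy = (0.06/4)·2.5000 = 0.0375
−ω₁+ω₂−ω₃+ω₄ = 7.5000  →  ωz = (0.06/1.2800)·7.5000 = 0.3516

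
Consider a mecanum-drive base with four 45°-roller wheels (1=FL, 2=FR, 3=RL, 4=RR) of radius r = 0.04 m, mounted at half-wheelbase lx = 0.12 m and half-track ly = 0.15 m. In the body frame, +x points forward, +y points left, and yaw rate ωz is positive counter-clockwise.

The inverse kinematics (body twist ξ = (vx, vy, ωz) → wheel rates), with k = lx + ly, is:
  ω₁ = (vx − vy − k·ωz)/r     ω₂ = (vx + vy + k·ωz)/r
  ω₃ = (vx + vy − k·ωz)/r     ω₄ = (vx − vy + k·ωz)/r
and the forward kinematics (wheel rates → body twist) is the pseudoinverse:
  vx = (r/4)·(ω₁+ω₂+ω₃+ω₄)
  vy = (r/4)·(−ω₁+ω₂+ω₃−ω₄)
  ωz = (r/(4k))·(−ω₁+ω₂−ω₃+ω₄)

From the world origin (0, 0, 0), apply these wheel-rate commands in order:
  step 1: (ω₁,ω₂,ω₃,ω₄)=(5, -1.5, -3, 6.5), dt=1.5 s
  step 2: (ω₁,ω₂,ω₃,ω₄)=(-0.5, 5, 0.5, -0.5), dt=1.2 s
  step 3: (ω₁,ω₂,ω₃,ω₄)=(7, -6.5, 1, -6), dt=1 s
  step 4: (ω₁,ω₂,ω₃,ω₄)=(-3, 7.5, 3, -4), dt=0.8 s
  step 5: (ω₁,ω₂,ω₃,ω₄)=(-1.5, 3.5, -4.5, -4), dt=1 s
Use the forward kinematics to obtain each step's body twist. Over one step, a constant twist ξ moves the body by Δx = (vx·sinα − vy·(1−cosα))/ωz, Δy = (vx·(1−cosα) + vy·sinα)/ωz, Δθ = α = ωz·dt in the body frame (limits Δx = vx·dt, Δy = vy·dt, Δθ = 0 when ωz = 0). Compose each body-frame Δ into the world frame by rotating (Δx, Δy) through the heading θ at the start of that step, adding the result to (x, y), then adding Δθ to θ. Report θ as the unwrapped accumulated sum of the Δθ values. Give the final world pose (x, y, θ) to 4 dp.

step 1: ξ=(vx,vy,ωz)=(0.0700, -0.1600, 0.1111), dt=1.5 → body Δ=(0.1245, -0.2302, 0.1667) → world pose (0.1245, -0.2302, 0.1667)
step 2: ξ=(vx,vy,ωz)=(0.0450, 0.0650, 0.1667), dt=1.2 → body Δ=(0.0459, 0.0829, 0.2000) → world pose (0.1560, -0.1408, 0.3667)
step 3: ξ=(vx,vy,ωz)=(-0.0450, -0.0650, -0.7593), dt=1.0 → body Δ=(-0.0643, -0.0427, -0.7593) → world pose (0.1112, -0.2037, -0.3926)
step 4: ξ=(vx,vy,ωz)=(0.0350, 0.1750, 0.1296), dt=0.8 → body Δ=(0.0207, 0.1412, 0.1037) → world pose (0.1844, -0.0812, -0.2889)
step 5: ξ=(vx,vy,ωz)=(-0.0650, 0.0450, 0.2037), dt=1.0 → body Δ=(-0.0691, 0.0381, 0.2037) → world pose (0.1289, -0.0250, -0.0852)

(0.1289, -0.0250, -0.0852)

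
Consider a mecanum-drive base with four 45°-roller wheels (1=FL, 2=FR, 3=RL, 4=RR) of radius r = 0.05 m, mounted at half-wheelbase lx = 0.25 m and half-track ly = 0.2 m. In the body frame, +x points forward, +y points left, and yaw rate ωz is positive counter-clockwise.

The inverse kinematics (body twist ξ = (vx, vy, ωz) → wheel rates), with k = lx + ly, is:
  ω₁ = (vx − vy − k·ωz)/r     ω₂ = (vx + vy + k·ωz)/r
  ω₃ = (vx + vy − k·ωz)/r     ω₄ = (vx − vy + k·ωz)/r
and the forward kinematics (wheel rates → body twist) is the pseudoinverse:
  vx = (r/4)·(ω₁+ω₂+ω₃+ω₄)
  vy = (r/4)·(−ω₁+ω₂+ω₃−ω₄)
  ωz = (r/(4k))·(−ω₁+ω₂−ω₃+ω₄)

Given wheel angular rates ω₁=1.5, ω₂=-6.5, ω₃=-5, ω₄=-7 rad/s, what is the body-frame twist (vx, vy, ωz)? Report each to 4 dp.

k = lx + ly = 0.25 + 0.2 = 0.4500
ω₁+ω₂+ω₃+ω₄ = -17.0000  →  vx = (0.05/4)·-17.0000 = -0.2125
−ω₁+ω₂+ω₃−ω₄ = -6.0000  →  vy = (0.05/4)·-6.0000 = -0.0750
−ω₁+ω₂−ω₃+ω₄ = -10.0000  →  ωz = (0.05/1.8000)·-10.0000 = -0.2778

(-0.2125, -0.0750, -0.2778)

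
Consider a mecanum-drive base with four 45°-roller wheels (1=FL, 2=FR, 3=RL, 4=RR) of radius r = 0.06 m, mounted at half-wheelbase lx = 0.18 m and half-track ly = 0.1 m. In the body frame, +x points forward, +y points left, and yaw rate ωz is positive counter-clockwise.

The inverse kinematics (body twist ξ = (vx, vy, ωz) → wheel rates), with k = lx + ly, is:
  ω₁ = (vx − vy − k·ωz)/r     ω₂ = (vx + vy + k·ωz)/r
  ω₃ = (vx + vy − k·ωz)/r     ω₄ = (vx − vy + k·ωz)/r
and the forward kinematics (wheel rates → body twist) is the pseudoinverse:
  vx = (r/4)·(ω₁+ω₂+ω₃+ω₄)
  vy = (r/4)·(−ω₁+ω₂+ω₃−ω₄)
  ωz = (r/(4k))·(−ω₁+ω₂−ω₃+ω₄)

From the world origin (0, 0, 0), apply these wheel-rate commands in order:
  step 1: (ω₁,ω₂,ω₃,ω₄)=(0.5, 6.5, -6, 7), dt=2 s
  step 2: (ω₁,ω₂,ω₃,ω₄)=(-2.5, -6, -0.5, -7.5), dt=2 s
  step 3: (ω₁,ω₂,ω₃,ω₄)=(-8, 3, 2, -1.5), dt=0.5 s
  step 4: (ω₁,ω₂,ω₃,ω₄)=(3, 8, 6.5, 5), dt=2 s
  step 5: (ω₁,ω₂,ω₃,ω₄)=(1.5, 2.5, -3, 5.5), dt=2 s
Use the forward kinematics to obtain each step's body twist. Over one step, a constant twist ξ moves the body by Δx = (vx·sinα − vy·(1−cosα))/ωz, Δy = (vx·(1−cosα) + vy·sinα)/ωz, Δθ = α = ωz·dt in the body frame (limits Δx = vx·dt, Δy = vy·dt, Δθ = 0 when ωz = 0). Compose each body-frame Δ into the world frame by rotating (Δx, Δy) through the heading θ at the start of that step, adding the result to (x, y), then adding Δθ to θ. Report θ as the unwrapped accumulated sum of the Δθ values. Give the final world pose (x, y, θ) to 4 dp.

(0.1128, 0.6076, 2.5045)

step 1: ξ=(vx,vy,ωz)=(0.1200, -0.1050, 1.0179), dt=2.0 → body Δ=(0.2548, 0.0785, 2.0357) → world pose (0.2548, 0.0785, 2.0357)
step 2: ξ=(vx,vy,ωz)=(-0.2475, 0.0525, -0.5625), dt=2.0 → body Δ=(-0.3439, 0.3345, -1.1250) → world pose (0.1100, -0.3788, 0.9107)
step 3: ξ=(vx,vy,ωz)=(-0.0675, 0.2175, 0.4018), dt=0.5 → body Δ=(-0.0444, 0.1046, 0.2009) → world pose (0.0001, -0.3497, 1.1116)
step 4: ξ=(vx,vy,ωz)=(0.3375, 0.0975, 0.1875), dt=2.0 → body Δ=(0.6232, 0.3155, 0.3750) → world pose (-0.0066, 0.3487, 1.4866)
step 5: ξ=(vx,vy,ωz)=(0.0975, -0.1125, 0.5089), dt=2.0 → body Δ=(0.2680, -0.0971, 1.0179) → world pose (0.1128, 0.6076, 2.5045)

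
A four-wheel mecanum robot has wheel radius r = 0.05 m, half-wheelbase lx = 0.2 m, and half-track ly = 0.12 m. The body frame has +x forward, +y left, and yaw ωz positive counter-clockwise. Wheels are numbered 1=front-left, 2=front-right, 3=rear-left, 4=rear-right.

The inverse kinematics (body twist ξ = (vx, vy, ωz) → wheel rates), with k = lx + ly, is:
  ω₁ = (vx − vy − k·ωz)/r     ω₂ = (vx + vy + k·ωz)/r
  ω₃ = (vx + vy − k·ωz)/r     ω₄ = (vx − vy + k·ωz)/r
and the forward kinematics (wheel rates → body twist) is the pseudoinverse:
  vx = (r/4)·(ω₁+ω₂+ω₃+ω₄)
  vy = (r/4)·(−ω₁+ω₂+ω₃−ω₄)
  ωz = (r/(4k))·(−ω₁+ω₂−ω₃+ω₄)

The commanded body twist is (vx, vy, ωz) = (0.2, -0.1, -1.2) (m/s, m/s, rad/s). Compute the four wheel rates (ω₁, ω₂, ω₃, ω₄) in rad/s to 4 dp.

k = lx + ly = 0.2 + 0.12 = 0.3200;  k·ωz = 0.3200·-1.2 = -0.3840
ω₁ (FL) = (vx − vy − k·ωz)/r = 0.6840/0.05 = 13.6800
ω₂ (FR) = (vx + vy + k·ωz)/r = -0.2840/0.05 = -5.6800
ω₃ (RL) = (vx + vy − k·ωz)/r = 0.4840/0.05 = 9.6800
ω₄ (RR) = (vx − vy + k·ωz)/r = -0.0840/0.05 = -1.6800

(13.6800, -5.6800, 9.6800, -1.6800)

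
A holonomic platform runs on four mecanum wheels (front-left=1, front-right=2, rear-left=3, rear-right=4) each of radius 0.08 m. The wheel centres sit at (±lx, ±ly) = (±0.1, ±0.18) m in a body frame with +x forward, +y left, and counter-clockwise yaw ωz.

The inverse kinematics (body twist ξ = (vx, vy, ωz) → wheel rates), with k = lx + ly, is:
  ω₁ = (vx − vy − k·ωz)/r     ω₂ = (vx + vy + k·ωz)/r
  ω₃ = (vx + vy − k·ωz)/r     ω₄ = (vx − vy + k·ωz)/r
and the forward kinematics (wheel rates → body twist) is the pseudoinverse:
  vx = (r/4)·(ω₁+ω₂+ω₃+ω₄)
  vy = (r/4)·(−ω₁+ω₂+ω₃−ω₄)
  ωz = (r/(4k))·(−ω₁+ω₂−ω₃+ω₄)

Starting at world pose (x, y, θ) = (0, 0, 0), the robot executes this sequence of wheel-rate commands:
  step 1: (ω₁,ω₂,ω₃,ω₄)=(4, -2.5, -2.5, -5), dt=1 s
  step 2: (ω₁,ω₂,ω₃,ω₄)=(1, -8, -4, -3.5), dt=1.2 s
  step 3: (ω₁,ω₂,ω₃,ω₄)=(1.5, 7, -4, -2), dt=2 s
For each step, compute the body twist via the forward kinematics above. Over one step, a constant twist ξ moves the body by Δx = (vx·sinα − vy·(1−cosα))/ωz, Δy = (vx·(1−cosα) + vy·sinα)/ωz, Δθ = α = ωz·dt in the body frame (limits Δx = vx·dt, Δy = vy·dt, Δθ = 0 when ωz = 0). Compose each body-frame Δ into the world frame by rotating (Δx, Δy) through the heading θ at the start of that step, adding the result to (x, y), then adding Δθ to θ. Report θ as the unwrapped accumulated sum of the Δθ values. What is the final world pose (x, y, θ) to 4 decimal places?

step 1: ξ=(vx,vy,ωz)=(-0.1200, -0.0800, -0.6429), dt=1.0 → body Δ=(-0.1367, -0.0373, -0.6429) → world pose (-0.1367, -0.0373, -0.6429)
step 2: ξ=(vx,vy,ωz)=(-0.2900, -0.1900, -0.6071), dt=1.2 → body Δ=(-0.3975, -0.0871, -0.7286) → world pose (-0.5071, 0.1312, -1.3714)
step 3: ξ=(vx,vy,ωz)=(0.0500, 0.0700, 0.5357), dt=2.0 → body Δ=(0.0138, 0.1633, 1.0714) → world pose (-0.3442, 0.1500, -0.3000)

(-0.3442, 0.1500, -0.3000)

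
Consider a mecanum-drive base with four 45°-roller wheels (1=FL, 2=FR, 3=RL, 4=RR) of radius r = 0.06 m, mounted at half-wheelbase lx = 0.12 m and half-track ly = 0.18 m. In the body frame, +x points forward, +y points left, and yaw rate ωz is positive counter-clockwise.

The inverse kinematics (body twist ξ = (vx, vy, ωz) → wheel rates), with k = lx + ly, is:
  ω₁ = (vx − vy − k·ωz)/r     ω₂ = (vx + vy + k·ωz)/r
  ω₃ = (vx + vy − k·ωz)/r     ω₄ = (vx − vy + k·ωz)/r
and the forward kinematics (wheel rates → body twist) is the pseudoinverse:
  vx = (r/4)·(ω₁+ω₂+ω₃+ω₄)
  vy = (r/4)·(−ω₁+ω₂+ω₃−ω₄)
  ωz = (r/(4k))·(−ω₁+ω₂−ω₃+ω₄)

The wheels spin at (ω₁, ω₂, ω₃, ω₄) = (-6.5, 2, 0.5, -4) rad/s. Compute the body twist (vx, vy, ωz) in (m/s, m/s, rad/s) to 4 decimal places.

(-0.1200, 0.1950, 0.2000)

k = lx + ly = 0.12 + 0.18 = 0.3000
ω₁+ω₂+ω₃+ω₄ = -8.0000  →  vx = (0.06/4)·-8.0000 = -0.1200
−ω₁+ω₂+ω₃−ω₄ = 13.0000  →  vy = (0.06/4)·13.0000 = 0.1950
−ω₁+ω₂−ω₃+ω₄ = 4.0000  →  ωz = (0.06/1.2000)·4.0000 = 0.2000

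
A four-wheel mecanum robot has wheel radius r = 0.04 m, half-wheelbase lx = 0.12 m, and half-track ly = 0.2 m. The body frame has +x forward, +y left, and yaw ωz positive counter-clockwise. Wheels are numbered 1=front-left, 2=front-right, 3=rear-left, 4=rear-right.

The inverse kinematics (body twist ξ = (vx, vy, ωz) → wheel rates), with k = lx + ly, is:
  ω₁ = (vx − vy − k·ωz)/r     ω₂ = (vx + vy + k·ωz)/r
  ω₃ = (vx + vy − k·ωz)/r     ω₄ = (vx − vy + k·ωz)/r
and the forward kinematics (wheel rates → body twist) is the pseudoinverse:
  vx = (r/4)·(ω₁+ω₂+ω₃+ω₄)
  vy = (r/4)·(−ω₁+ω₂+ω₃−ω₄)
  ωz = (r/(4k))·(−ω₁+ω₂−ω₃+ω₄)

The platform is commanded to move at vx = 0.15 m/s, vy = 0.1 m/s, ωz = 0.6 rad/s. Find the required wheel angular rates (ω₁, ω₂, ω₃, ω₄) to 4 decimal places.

k = lx + ly = 0.12 + 0.2 = 0.3200;  k·ωz = 0.3200·0.6 = 0.1920
ω₁ (FL) = (vx − vy − k·ωz)/r = -0.1420/0.04 = -3.5500
ω₂ (FR) = (vx + vy + k·ωz)/r = 0.4420/0.04 = 11.0500
ω₃ (RL) = (vx + vy − k·ωz)/r = 0.0580/0.04 = 1.4500
ω₄ (RR) = (vx − vy + k·ωz)/r = 0.2420/0.04 = 6.0500

(-3.5500, 11.0500, 1.4500, 6.0500)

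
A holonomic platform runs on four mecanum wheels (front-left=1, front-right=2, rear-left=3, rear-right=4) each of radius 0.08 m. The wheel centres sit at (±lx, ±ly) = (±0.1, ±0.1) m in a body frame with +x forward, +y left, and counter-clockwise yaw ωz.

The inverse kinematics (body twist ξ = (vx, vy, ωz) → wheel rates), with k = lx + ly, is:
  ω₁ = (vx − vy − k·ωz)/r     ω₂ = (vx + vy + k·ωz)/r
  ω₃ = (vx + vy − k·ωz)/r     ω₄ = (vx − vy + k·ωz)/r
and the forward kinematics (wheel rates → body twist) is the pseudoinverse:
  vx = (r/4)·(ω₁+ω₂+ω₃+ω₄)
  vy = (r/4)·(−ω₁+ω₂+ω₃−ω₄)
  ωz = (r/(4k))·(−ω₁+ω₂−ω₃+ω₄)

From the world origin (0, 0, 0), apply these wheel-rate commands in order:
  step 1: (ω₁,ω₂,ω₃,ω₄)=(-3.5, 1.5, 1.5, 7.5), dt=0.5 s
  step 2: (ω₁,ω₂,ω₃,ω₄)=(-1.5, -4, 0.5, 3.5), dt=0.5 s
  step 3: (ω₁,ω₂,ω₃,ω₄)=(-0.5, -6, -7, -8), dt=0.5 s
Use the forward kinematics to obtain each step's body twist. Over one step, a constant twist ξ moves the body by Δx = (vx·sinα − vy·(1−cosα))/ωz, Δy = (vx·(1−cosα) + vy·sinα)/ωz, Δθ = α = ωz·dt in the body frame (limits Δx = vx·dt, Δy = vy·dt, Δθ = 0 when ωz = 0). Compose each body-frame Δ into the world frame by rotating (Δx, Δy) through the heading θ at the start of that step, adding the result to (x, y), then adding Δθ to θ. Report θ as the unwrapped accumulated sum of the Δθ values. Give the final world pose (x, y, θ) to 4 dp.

step 1: ξ=(vx,vy,ωz)=(0.1400, -0.0200, 1.1000), dt=0.5 → body Δ=(0.0692, 0.0093, 0.5500) → world pose (0.0692, 0.0093, 0.5500)
step 2: ξ=(vx,vy,ωz)=(-0.0300, -0.1100, 0.0500), dt=0.5 → body Δ=(-0.0143, -0.0552, 0.0250) → world pose (0.0858, -0.0453, 0.5750)
step 3: ξ=(vx,vy,ωz)=(-0.4300, -0.0900, -0.6500), dt=0.5 → body Δ=(-0.2185, -0.0096, -0.3250) → world pose (-0.0923, -0.1721, 0.2500)

(-0.0923, -0.1721, 0.2500)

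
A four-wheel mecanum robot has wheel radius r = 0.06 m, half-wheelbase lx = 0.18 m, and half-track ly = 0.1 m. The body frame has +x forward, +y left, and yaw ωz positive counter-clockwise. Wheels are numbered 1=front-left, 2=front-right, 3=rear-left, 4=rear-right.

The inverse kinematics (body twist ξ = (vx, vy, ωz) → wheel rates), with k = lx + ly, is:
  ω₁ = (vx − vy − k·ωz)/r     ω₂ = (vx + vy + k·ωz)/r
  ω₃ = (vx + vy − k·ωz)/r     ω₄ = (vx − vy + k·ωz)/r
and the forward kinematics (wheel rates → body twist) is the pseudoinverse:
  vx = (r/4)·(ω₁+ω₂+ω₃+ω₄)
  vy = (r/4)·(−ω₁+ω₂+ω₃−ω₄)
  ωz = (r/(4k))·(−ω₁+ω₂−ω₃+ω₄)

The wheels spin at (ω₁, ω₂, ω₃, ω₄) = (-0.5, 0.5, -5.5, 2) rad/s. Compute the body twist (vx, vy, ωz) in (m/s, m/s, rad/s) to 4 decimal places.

k = lx + ly = 0.18 + 0.1 = 0.2800
ω₁+ω₂+ω₃+ω₄ = -3.5000  →  vx = (0.06/4)·-3.5000 = -0.0525
−ω₁+ω₂+ω₃−ω₄ = -6.5000  →  vy = (0.06/4)·-6.5000 = -0.0975
−ω₁+ω₂−ω₃+ω₄ = 8.5000  →  ωz = (0.06/1.1200)·8.5000 = 0.4554

(-0.0525, -0.0975, 0.4554)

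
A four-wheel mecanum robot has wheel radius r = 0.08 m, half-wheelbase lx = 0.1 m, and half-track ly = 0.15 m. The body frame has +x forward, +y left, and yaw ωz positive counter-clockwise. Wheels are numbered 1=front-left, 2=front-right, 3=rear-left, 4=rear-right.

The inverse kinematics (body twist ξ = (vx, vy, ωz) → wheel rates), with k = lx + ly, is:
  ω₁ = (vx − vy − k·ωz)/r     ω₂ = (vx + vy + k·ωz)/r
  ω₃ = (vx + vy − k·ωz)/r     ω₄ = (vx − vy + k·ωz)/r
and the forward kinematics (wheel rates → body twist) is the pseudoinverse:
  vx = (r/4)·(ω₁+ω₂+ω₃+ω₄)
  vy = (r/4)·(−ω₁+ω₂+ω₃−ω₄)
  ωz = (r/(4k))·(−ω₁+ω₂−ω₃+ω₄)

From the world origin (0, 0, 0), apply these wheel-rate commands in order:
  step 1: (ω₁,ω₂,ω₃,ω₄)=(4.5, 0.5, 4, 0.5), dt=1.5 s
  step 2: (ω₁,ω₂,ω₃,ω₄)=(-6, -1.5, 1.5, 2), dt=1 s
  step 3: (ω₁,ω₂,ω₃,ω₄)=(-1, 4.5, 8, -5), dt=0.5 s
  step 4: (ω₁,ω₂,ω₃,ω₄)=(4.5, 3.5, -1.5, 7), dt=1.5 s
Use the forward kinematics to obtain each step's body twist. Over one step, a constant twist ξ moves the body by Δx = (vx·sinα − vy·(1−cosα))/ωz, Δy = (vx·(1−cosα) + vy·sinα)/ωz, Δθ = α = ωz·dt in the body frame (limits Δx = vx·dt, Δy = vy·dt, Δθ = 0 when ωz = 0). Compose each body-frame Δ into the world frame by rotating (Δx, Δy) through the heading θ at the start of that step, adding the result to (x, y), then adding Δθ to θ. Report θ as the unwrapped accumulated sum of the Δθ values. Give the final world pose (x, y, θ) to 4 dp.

(0.6685, -0.3064, 0.1000)

step 1: ξ=(vx,vy,ωz)=(0.1900, -0.0100, -0.6000), dt=1.5 → body Δ=(0.2417, -0.1329, -0.9000) → world pose (0.2417, -0.1329, -0.9000)
step 2: ξ=(vx,vy,ωz)=(-0.0800, 0.0800, 0.4000), dt=1.0 → body Δ=(-0.0937, 0.0621, 0.4000) → world pose (0.2322, -0.0209, -0.5000)
step 3: ξ=(vx,vy,ωz)=(0.1300, 0.3700, -0.6000), dt=0.5 → body Δ=(0.0916, 0.1726, -0.3000) → world pose (0.3953, 0.0866, -0.8000)
step 4: ξ=(vx,vy,ωz)=(0.2700, -0.1900, 0.6000), dt=1.5 → body Δ=(0.4723, -0.0778, 0.9000) → world pose (0.6685, -0.3064, 0.1000)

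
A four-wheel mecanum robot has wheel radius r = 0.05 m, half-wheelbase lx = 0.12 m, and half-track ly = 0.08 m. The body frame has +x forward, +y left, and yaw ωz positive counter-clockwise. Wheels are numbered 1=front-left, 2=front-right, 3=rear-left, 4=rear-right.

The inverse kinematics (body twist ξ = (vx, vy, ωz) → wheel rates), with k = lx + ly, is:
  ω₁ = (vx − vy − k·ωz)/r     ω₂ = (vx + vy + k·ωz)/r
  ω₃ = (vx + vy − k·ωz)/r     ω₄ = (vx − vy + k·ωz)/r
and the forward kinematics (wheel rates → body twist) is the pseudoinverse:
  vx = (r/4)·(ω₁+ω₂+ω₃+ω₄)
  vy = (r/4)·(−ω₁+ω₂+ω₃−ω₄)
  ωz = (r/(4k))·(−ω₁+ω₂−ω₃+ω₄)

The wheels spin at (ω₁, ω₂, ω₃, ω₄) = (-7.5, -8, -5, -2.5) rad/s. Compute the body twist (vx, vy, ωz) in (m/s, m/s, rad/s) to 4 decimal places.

(-0.2875, -0.0375, 0.1250)

k = lx + ly = 0.12 + 0.08 = 0.2000
ω₁+ω₂+ω₃+ω₄ = -23.0000  →  vx = (0.05/4)·-23.0000 = -0.2875
−ω₁+ω₂+ω₃−ω₄ = -3.0000  →  vy = (0.05/4)·-3.0000 = -0.0375
−ω₁+ω₂−ω₃+ω₄ = 2.0000  →  ωz = (0.05/0.8000)·2.0000 = 0.1250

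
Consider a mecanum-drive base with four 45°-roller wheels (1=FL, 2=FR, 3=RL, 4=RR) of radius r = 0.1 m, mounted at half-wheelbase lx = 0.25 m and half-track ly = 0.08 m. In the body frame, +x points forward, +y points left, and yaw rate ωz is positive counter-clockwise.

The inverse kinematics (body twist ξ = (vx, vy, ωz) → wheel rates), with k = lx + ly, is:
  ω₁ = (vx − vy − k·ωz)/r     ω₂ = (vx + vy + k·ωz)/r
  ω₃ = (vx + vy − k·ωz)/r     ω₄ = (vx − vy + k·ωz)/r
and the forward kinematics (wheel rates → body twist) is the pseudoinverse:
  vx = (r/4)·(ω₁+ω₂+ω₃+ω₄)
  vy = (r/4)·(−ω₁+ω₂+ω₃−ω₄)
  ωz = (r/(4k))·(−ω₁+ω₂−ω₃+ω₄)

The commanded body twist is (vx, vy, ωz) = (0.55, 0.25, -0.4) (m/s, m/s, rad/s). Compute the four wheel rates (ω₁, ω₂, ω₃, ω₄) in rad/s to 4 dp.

k = lx + ly = 0.25 + 0.08 = 0.3300;  k·ωz = 0.3300·-0.4 = -0.1320
ω₁ (FL) = (vx − vy − k·ωz)/r = 0.4320/0.1 = 4.3200
ω₂ (FR) = (vx + vy + k·ωz)/r = 0.6680/0.1 = 6.6800
ω₃ (RL) = (vx + vy − k·ωz)/r = 0.9320/0.1 = 9.3200
ω₄ (RR) = (vx − vy + k·ωz)/r = 0.1680/0.1 = 1.6800

(4.3200, 6.6800, 9.3200, 1.6800)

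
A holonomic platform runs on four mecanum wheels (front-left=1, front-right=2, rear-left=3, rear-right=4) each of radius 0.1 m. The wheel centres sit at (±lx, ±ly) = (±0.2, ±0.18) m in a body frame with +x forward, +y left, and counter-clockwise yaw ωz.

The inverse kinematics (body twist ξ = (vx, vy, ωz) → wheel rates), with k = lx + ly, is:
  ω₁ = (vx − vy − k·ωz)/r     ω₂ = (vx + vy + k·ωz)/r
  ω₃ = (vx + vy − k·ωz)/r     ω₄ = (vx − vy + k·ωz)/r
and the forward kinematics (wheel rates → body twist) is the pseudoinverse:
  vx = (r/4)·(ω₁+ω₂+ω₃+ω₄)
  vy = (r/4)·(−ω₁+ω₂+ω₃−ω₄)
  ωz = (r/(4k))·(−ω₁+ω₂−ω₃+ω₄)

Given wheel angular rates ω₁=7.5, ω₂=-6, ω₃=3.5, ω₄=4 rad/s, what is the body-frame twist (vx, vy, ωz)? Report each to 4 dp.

(0.2250, -0.3500, -0.8553)

k = lx + ly = 0.2 + 0.18 = 0.3800
ω₁+ω₂+ω₃+ω₄ = 9.0000  →  vx = (0.1/4)·9.0000 = 0.2250
−ω₁+ω₂+ω₃−ω₄ = -14.0000  →  vy = (0.1/4)·-14.0000 = -0.3500
−ω₁+ω₂−ω₃+ω₄ = -13.0000  →  ωz = (0.1/1.5200)·-13.0000 = -0.8553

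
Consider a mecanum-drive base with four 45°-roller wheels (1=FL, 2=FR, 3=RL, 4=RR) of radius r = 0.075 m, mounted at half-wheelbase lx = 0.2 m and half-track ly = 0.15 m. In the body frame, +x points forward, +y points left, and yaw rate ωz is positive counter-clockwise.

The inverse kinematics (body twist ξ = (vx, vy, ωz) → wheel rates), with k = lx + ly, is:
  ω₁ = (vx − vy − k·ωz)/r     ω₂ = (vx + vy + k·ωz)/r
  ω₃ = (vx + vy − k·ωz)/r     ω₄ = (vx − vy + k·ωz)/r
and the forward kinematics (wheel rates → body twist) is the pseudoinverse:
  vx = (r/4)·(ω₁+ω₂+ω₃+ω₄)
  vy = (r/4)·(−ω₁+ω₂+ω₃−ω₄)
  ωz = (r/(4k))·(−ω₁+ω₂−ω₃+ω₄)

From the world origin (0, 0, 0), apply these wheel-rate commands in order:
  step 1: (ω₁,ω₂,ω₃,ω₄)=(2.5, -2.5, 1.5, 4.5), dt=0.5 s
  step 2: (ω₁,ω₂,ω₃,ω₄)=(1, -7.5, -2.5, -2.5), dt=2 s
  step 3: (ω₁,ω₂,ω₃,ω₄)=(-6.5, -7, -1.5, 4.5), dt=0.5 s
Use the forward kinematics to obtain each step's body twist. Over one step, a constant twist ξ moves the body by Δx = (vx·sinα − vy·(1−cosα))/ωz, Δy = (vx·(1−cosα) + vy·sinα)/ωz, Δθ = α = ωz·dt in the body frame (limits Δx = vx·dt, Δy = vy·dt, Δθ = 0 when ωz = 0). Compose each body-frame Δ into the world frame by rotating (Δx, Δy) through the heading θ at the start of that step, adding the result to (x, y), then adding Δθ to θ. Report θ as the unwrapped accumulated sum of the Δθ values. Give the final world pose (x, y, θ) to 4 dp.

(-0.5687, -0.1042, -0.8170)

step 1: ξ=(vx,vy,ωz)=(0.1125, -0.1500, -0.1071), dt=0.5 → body Δ=(0.0542, -0.0765, -0.0536) → world pose (0.0542, -0.0765, -0.0536)
step 2: ξ=(vx,vy,ωz)=(-0.2156, -0.1594, -0.4554), dt=2.0 → body Δ=(-0.5094, -0.0933, -0.9107) → world pose (-0.4595, -0.1424, -0.9643)
step 3: ξ=(vx,vy,ωz)=(-0.1969, -0.1219, 0.2946), dt=0.5 → body Δ=(-0.0936, -0.0680, 0.1473) → world pose (-0.5687, -0.1042, -0.8170)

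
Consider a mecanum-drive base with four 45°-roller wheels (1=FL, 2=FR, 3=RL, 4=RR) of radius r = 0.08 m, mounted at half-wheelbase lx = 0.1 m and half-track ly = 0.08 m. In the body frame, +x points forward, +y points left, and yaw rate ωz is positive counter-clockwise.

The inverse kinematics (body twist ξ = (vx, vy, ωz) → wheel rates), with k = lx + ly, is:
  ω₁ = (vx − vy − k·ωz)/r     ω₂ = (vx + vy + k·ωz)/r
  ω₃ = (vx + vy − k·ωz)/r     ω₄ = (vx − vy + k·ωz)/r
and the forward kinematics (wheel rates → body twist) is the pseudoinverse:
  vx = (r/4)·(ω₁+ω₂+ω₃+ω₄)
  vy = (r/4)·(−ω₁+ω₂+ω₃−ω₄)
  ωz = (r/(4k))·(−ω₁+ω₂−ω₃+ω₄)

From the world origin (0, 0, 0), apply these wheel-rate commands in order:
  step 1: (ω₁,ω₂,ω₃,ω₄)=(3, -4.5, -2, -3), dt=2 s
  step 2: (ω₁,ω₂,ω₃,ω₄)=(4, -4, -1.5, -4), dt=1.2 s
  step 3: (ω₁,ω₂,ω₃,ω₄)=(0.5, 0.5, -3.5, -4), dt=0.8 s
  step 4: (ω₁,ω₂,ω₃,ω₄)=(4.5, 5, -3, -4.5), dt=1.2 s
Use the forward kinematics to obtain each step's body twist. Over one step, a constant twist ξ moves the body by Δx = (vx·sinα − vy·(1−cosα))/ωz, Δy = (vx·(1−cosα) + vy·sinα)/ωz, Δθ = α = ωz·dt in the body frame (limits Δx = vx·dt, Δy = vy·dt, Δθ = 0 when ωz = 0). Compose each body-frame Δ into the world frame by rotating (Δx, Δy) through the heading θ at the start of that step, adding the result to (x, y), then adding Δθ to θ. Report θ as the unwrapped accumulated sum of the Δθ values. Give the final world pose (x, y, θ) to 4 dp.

step 1: ξ=(vx,vy,ωz)=(-0.1300, -0.1300, -0.9444), dt=2.0 → body Δ=(-0.3114, 0.0500, -1.8889) → world pose (-0.3114, 0.0500, -1.8889)
step 2: ξ=(vx,vy,ωz)=(-0.1100, -0.1100, -1.1667), dt=1.2 → body Δ=(-0.1712, -0.0147, -1.4000) → world pose (-0.2718, 0.2171, -3.2889)
step 3: ξ=(vx,vy,ωz)=(-0.1300, 0.0100, -0.0556), dt=0.8 → body Δ=(-0.1038, 0.0103, -0.0444) → world pose (-0.1707, 0.1917, -3.3333)
step 4: ξ=(vx,vy,ωz)=(0.0400, 0.0400, -0.1111), dt=1.2 → body Δ=(0.0511, 0.0447, -0.1333) → world pose (-0.2293, 0.1576, -3.4667)

(-0.2293, 0.1576, -3.4667)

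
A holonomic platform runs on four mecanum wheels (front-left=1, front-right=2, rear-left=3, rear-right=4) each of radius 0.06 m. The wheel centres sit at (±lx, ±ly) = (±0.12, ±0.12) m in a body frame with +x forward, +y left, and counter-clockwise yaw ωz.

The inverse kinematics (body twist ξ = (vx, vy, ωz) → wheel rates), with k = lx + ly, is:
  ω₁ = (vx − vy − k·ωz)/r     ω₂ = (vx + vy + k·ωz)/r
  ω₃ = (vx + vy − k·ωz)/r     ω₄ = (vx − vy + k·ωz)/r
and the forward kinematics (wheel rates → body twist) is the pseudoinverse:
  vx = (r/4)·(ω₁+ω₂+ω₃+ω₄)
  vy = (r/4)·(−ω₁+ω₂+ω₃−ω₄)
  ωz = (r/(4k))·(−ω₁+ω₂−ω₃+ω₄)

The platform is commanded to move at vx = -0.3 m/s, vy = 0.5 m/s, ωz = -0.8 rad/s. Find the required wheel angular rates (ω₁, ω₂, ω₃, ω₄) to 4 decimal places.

(-10.1333, 0.1333, 6.5333, -16.5333)

k = lx + ly = 0.12 + 0.12 = 0.2400;  k·ωz = 0.2400·-0.8 = -0.1920
ω₁ (FL) = (vx − vy − k·ωz)/r = -0.6080/0.06 = -10.1333
ω₂ (FR) = (vx + vy + k·ωz)/r = 0.0080/0.06 = 0.1333
ω₃ (RL) = (vx + vy − k·ωz)/r = 0.3920/0.06 = 6.5333
ω₄ (RR) = (vx − vy + k·ωz)/r = -0.9920/0.06 = -16.5333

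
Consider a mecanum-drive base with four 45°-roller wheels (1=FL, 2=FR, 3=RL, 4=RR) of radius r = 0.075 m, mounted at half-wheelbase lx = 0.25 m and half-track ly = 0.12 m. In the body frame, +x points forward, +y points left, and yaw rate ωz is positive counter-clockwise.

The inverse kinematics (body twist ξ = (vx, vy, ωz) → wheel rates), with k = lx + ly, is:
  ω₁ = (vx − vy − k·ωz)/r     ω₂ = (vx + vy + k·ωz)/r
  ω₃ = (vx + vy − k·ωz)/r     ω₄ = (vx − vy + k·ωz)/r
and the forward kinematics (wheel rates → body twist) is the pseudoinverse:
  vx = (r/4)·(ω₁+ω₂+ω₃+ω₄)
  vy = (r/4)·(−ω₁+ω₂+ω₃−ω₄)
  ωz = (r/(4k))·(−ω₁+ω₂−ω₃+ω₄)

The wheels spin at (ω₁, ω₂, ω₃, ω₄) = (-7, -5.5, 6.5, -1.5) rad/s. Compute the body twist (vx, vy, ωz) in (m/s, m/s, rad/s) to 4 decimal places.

k = lx + ly = 0.25 + 0.12 = 0.3700
ω₁+ω₂+ω₃+ω₄ = -7.5000  →  vx = (0.075/4)·-7.5000 = -0.1406
−ω₁+ω₂+ω₃−ω₄ = 9.5000  →  vy = (0.075/4)·9.5000 = 0.1781
−ω₁+ω₂−ω₃+ω₄ = -6.5000  →  ωz = (0.075/1.4800)·-6.5000 = -0.3294

(-0.1406, 0.1781, -0.3294)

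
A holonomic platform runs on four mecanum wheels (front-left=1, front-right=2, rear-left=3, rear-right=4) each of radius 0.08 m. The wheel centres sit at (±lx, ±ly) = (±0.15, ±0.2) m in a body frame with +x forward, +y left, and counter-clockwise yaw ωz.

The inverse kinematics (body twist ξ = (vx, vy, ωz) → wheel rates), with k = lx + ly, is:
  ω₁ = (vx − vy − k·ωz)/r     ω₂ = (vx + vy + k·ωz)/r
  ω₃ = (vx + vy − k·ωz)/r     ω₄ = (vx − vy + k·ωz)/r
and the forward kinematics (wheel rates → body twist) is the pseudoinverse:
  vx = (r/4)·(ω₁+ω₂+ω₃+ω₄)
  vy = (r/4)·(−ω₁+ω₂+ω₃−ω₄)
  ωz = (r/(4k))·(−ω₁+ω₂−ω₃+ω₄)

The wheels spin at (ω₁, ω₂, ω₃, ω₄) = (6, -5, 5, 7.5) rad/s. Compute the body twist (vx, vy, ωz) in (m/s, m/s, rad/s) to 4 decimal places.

k = lx + ly = 0.15 + 0.2 = 0.3500
ω₁+ω₂+ω₃+ω₄ = 13.5000  →  vx = (0.08/4)·13.5000 = 0.2700
−ω₁+ω₂+ω₃−ω₄ = -13.5000  →  vy = (0.08/4)·-13.5000 = -0.2700
−ω₁+ω₂−ω₃+ω₄ = -8.5000  →  ωz = (0.08/1.4000)·-8.5000 = -0.4857

(0.2700, -0.2700, -0.4857)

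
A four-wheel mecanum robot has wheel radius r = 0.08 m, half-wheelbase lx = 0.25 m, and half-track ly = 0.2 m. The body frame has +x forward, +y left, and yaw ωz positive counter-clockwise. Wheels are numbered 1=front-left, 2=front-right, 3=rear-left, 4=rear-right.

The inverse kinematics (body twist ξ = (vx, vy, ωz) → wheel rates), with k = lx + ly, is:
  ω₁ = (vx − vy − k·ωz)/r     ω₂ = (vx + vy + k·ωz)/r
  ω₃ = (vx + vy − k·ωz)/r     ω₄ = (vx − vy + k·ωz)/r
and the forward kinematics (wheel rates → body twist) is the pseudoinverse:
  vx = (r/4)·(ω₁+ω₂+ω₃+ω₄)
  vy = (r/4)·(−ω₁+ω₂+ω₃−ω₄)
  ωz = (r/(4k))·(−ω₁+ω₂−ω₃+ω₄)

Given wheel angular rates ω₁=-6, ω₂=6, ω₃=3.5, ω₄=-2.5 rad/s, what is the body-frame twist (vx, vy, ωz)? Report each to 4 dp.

k = lx + ly = 0.25 + 0.2 = 0.4500
ω₁+ω₂+ω₃+ω₄ = 1.0000  →  vx = (0.08/4)·1.0000 = 0.0200
−ω₁+ω₂+ω₃−ω₄ = 18.0000  →  vy = (0.08/4)·18.0000 = 0.3600
−ω₁+ω₂−ω₃+ω₄ = 6.0000  →  ωz = (0.08/1.8000)·6.0000 = 0.2667

(0.0200, 0.3600, 0.2667)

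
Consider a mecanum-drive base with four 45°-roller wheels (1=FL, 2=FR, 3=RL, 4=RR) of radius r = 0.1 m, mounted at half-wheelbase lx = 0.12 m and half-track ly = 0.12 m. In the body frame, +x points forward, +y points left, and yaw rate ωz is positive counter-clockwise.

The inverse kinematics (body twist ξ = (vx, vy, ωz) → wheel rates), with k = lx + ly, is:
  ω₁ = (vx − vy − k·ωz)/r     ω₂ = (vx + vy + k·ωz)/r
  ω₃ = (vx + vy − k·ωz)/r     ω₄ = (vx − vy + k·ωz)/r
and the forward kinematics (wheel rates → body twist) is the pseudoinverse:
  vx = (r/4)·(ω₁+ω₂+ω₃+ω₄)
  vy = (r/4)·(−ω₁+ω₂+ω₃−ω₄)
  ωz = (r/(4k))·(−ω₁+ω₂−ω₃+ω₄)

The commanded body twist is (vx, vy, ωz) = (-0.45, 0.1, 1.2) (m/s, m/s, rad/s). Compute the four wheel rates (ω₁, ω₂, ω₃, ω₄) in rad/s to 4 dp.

(-8.3800, -0.6200, -6.3800, -2.6200)

k = lx + ly = 0.12 + 0.12 = 0.2400;  k·ωz = 0.2400·1.2 = 0.2880
ω₁ (FL) = (vx − vy − k·ωz)/r = -0.8380/0.1 = -8.3800
ω₂ (FR) = (vx + vy + k·ωz)/r = -0.0620/0.1 = -0.6200
ω₃ (RL) = (vx + vy − k·ωz)/r = -0.6380/0.1 = -6.3800
ω₄ (RR) = (vx − vy + k·ωz)/r = -0.2620/0.1 = -2.6200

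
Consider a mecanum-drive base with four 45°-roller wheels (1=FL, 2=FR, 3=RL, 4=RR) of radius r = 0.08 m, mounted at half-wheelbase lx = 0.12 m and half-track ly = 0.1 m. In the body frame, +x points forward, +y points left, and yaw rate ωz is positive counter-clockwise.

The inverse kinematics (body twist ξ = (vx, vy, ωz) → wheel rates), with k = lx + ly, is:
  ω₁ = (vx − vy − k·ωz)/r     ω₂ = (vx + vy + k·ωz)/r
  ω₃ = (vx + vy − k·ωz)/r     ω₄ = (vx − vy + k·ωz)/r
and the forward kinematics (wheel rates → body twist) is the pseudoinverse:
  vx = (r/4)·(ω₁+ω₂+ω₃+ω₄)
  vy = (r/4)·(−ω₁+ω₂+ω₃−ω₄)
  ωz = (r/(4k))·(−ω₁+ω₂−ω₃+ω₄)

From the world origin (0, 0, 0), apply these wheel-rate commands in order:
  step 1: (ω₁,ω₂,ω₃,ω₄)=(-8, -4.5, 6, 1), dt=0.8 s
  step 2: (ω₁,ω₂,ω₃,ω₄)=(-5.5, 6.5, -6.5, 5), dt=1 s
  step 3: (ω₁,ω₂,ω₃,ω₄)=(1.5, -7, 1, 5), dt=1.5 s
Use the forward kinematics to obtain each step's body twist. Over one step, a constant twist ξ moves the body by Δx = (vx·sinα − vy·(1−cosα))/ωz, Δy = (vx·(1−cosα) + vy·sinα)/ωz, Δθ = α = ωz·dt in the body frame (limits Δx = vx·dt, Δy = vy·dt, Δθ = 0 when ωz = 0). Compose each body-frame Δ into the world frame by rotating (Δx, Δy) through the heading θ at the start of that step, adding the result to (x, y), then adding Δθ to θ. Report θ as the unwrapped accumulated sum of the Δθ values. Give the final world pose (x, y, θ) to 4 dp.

(0.2710, 0.2082, 1.4136)

step 1: ξ=(vx,vy,ωz)=(-0.1100, 0.1700, -0.1364), dt=0.8 → body Δ=(-0.0804, 0.1405, -0.1091) → world pose (-0.0804, 0.1405, -0.1091)
step 2: ξ=(vx,vy,ωz)=(-0.0100, 0.0100, 2.1364), dt=1.0 → body Δ=(-0.0111, -0.0032, 2.1364) → world pose (-0.0918, 0.1385, 2.0273)
step 3: ξ=(vx,vy,ωz)=(0.0100, -0.2500, -0.4091), dt=1.5 → body Δ=(-0.0974, -0.3564, -0.6136) → world pose (0.2710, 0.2082, 1.4136)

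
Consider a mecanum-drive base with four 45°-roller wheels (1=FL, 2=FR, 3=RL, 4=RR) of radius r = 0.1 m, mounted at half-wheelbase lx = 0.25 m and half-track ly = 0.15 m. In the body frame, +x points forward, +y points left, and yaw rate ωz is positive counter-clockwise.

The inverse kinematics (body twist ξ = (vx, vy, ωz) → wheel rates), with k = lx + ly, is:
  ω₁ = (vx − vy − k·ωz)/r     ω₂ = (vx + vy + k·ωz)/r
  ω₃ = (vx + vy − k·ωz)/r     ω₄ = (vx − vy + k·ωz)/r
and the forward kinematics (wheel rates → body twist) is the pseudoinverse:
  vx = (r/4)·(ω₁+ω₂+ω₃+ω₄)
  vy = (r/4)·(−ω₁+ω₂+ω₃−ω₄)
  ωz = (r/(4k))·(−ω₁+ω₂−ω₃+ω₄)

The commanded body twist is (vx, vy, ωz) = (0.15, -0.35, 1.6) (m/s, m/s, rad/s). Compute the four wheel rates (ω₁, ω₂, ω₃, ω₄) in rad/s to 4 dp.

(-1.4000, 4.4000, -8.4000, 11.4000)

k = lx + ly = 0.25 + 0.15 = 0.4000;  k·ωz = 0.4000·1.6 = 0.6400
ω₁ (FL) = (vx − vy − k·ωz)/r = -0.1400/0.1 = -1.4000
ω₂ (FR) = (vx + vy + k·ωz)/r = 0.4400/0.1 = 4.4000
ω₃ (RL) = (vx + vy − k·ωz)/r = -0.8400/0.1 = -8.4000
ω₄ (RR) = (vx − vy + k·ωz)/r = 1.1400/0.1 = 11.4000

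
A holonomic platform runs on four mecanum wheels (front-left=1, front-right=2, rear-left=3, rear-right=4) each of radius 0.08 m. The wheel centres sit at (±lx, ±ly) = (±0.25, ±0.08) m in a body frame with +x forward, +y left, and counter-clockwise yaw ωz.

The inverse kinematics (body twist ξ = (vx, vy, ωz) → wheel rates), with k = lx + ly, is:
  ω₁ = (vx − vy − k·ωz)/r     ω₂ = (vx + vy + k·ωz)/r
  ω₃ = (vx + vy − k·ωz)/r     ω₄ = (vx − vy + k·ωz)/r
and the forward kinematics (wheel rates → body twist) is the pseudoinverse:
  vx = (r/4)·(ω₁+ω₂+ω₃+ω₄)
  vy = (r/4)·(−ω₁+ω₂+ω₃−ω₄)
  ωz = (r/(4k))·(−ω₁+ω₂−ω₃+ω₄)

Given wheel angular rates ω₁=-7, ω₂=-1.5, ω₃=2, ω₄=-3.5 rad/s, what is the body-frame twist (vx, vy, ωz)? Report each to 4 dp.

k = lx + ly = 0.25 + 0.08 = 0.3300
ω₁+ω₂+ω₃+ω₄ = -10.0000  →  vx = (0.08/4)·-10.0000 = -0.2000
−ω₁+ω₂+ω₃−ω₄ = 11.0000  →  vy = (0.08/4)·11.0000 = 0.2200
−ω₁+ω₂−ω₃+ω₄ = 0.0000  →  ωz = (0.08/1.3200)·0.0000 = 0.0000

(-0.2000, 0.2200, 0.0000)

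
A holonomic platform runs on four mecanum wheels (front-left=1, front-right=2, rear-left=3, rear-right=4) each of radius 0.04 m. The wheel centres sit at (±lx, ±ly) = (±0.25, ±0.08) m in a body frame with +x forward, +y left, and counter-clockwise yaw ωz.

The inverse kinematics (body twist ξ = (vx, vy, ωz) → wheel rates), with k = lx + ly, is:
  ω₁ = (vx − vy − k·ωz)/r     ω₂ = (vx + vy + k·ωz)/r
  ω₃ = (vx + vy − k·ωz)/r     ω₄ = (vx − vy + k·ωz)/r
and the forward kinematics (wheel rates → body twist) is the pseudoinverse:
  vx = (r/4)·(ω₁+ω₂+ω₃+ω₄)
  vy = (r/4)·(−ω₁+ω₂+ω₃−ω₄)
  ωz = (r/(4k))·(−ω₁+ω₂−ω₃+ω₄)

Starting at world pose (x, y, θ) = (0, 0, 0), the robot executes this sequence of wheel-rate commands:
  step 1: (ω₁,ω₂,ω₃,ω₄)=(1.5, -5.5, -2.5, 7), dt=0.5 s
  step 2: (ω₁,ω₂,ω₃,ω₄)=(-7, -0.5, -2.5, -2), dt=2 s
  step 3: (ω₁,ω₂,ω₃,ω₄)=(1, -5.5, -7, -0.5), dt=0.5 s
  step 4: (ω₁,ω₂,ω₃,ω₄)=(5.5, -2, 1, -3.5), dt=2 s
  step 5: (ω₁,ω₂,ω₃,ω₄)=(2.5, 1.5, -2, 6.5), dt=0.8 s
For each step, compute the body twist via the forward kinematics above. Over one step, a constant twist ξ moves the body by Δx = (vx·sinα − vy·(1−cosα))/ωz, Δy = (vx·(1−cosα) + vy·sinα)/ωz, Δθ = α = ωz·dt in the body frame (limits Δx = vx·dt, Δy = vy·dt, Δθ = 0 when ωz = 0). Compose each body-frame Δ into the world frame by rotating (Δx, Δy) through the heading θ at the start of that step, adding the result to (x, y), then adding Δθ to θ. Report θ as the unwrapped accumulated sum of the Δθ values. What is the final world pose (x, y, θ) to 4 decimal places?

(-0.2020, -0.2539, -0.0833)

step 1: ξ=(vx,vy,ωz)=(0.0050, -0.1650, 0.0758), dt=0.5 → body Δ=(0.0041, -0.0824, 0.0379) → world pose (0.0041, -0.0824, 0.0379)
step 2: ξ=(vx,vy,ωz)=(-0.1200, 0.0600, 0.2121), dt=2.0 → body Δ=(-0.2579, 0.0663, 0.4242) → world pose (-0.2562, -0.0260, 0.4621)
step 3: ξ=(vx,vy,ωz)=(-0.1200, -0.1300, 0.0000), dt=0.5 → body Δ=(-0.0600, -0.0650, 0.0000) → world pose (-0.2809, -0.1109, 0.4621)
step 4: ξ=(vx,vy,ωz)=(0.0100, -0.0300, -0.3636), dt=2.0 → body Δ=(-0.0026, -0.0618, -0.7273) → world pose (-0.2557, -0.1674, -0.2652)
step 5: ξ=(vx,vy,ωz)=(0.0850, -0.0950, 0.2273), dt=0.8 → body Δ=(0.0745, -0.0694, 0.1818) → world pose (-0.2020, -0.2539, -0.0833)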